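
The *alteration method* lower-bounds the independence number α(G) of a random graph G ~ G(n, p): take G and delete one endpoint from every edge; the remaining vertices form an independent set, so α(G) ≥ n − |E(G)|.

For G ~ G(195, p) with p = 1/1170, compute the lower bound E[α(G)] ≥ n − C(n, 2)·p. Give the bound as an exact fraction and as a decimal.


E[|E(G)|] = C(195, 2)·p = 18915 · (1/1170) = 97/6.
E[α(G)] ≥ n − E[|E(G)|] = 195 − 97/6 = 1073/6.
Numerically: ≈ 178.833333.
(This is only a lower bound; the true E[α(G)] may be larger.)

E[α(G)] ≥ 1073/6 ≈ 178.833333.


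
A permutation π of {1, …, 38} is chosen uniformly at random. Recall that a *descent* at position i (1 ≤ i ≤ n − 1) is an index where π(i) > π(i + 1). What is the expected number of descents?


Write X = Σ X_I over i = 1, …, 37, with X_I the indicator of one descent.
There are 37 indicators.
For each fixed i, the pair (π(i), π(i+1)) is a uniformly random ordered pair of distinct values from {1, …, 38}; by symmetry P[π(i) > π(i+1)] = 1/2.
By linearity: E[X] = 37 · (1/2) = (38 − 1) · (1/2) = 37/2 ≈ 18.5000.

E[X] = 37/2 = 18.5000.


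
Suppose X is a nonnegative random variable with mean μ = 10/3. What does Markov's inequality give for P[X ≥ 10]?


μ = E[X] = 10/3, a = 10.
Markov: P[X ≥ 10] ≤ μ/a = (10/3)/10 = 1/3.
Numerically: ≈ 0.333.
(Since a = 10 > μ = 3.333, the bound 1/3 is < 1 and informative.)

P[X ≥ 10] ≤ 1/3 ≈ 0.333.


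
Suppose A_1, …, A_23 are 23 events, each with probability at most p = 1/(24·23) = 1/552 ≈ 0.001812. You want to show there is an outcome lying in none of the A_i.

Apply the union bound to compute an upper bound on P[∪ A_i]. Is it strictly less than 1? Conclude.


Union bound: P[∪_{i=1}^{23} A_i] ≤ Σ_i P[A_i] ≤ 23·p = 23·(1/552) = 1/24.
Numerically: 1/24 ≈ 0.041667.
Is 1/24 < 1? YES.
Since P[∪ A_i] ≤ 1/24 < 1, the complement has P[∩ A_i^c] ≥ 1 − 1/24 = 23/24 > 0, so some outcome avoids every A_i.

23·p = 1/24 ≈ 0.041667; existence CERTIFIED by the union bound.


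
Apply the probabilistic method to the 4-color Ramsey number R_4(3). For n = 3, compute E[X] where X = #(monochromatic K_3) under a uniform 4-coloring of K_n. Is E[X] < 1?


E[X] = C(3, 3) · 4^{1 − 3} = 1 · 4^{−2} = 1/16.
As a reduced fraction: E[X] = 1/16 ≈ 0.0625.
Is E[X] < 1? YES.
Since E[X] < 1, there exists a 4-coloring of K_{3} with no monochromatic K_3; hence R_4(3) > 3.

E[X] = 1/16 ≈ 0.0625; E[X] < 1, so R_4(3) > 3.


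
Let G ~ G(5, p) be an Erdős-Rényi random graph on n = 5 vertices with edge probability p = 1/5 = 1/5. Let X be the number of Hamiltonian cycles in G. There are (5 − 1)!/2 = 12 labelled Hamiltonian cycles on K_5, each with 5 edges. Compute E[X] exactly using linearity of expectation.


K_5 has (5 − 1)!/2 = 12 labelled Hamiltonian cycles.
For each such Hamiltonian cycle H, let X_H = 1 if all 5 edges of H are present in G. Then P[X_H = 1] = p^{5} = (1/5)^{5} = 1/3125.
By linearity of expectation: E[X] = Σ_H E[X_H] = 12 · p^{5} = 12 · 1/3125 = 12/3125.
Numerically: E[X] ≈ 0.00384.

E[X] = 12 · (1/5)^{5} = 12/3125 ≈ 0.00384.


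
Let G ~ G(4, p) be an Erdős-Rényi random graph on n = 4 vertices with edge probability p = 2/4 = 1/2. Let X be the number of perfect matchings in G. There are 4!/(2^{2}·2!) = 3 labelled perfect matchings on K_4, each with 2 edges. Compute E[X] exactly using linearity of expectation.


K_4 has 4!/(2^{2}·2!) = 3 labelled perfect matchings.
For each such perfect matching H, let X_H = 1 if all 2 edges of H are present in G. Then P[X_H = 1] = p^{2} = (1/2)^{2} = 1/4.
Summing the indicators: E[X] = Σ_H E[X_H] = 3 · p^{2} = 3 · 1/4 = 3/4.
Numerically: E[X] ≈ 0.75.

E[X] = 3 · (1/2)^{2} = 3/4 ≈ 0.75.


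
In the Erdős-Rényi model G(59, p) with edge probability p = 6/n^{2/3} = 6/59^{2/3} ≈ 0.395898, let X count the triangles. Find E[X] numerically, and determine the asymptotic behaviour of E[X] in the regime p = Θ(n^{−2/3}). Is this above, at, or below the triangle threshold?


Number of potential triangles: C(59, 3) = 32509.
Each occurs with probability p³ ≈ (0.395898)³ ≈ 6.20511347e-02.
By linearity: E[X] = C(59, 3)·p³ ≈ 32509 · 6.20511347e-02 ≈ 2017.220339.
Since α = 2/3 < 1, p = c/n^{2/3} ≫ 1/n is above the triangle threshold p ~ 1/n. Asymptotically E[X] ~ (c³/6)·n^{3(1−α)} = (6³/6)·n^{1} → ∞; triangles are abundant w.h.p.

E[X] ≈ 2017.220339; in regime p = Θ(1/n^{2/3}) E[X] diverges (above the triangle threshold p ~ 1/n).


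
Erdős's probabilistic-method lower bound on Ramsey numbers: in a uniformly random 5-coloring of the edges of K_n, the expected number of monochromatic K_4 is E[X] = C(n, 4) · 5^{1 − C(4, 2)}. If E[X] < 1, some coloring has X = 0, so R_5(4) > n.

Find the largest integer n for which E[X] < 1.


We need C(n, 4) · 5^{1 − 6} < 1, i.e. C(n, 4) < 5^{6 − 1} = 3125.
Check values of n near the boundary:
  n = 12: C(12, 4) = 495; 495 < 3125? YES
  n = 13: C(13, 4) = 715; 715 < 3125? YES
  n = 14: C(14, 4) = 1001; 1001 < 3125? YES
  n = 15: C(15, 4) = 1365; 1365 < 3125? YES
  n = 16: C(16, 4) = 1820; 1820 < 3125? YES
  n = 17: C(17, 4) = 2380; 2380 < 3125? YES
  n = 18: C(18, 4) = 3060; 3060 < 3125? YES
  n = 19: C(19, 4) = 3876; 3876 < 3125? NO
  n = 20: C(20, 4) = 4845; 4845 < 3125? NO
The largest n with C(n, 4) < 3125 is n = 18 (where E[X] = 612/625 ≈ 0.979). Hence R_5(4) > 18, i.e. R_5(4) ≥ 19.

Largest n = 18; hence R_5(4) > 18.


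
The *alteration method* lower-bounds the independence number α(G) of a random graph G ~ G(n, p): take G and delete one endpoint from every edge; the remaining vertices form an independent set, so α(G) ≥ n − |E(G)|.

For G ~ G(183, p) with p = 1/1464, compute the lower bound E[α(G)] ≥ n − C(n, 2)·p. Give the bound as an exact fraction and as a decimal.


E[|E(G)|] = C(183, 2)·p = 16653 · (1/1464) = 91/8.
E[α(G)] ≥ n − E[|E(G)|] = 183 − 91/8 = 1373/8.
Numerically: ≈ 171.625000.
(This is only a lower bound; the true E[α(G)] may be larger.)

E[α(G)] ≥ 1373/8 ≈ 171.625000.


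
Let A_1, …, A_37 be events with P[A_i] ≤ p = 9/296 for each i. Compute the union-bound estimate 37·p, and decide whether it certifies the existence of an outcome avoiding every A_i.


Union bound: P[∪_{i=1}^{37} A_i] ≤ Σ_i P[A_i] ≤ 37·p = 37·(9/296) = 9/8.
Numerically: 9/8 ≈ 1.1250.
Is 9/8 < 1? NO.
Since the bound 9/8 is ≥ 1, the union bound is uninformative here; it does NOT by itself certify existence.

37·p = 9/8 ≈ 1.1250; existence NOT certified by the union bound.


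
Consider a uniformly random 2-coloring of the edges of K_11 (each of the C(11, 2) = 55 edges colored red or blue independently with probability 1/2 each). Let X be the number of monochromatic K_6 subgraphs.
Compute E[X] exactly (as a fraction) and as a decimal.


Let X = Σ_S X_S over the C(11, 6) = 462 subsets S of size 6, where X_S = 1 if the K_6 on S is monochromatic.
For a fixed S, the K_6 on S has C(6, 2) = 15 edges. P[all 15 edges red] = (1/2)^15, and likewise for blue, so P[monochromatic] = 2·(1/2)^15 = 2^{1 − 15} = 1/16384.
By linearity of expectation: E[X] = C(11, 6) · 2^{1 − 15} = 462 · 1/16384 = 231/8192.
Numerically: E[X] ≈ 0.028198.

E[X] = C(11,6)·2^(1−C(6,2)) = 231/8192 ≈ 0.028198.


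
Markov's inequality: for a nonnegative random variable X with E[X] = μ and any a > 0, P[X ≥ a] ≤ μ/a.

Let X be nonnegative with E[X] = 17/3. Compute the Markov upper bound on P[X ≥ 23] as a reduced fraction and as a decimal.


μ = E[X] = 17/3, a = 23.
Markov: P[X ≥ 23] ≤ μ/a = (17/3)/23 = 17/69.
Numerically: ≈ 0.2464.
(Since a = 23 > μ = 5.6667, the bound 17/69 is < 1 and informative.)

P[X ≥ 23] ≤ 17/69 ≈ 0.2464.


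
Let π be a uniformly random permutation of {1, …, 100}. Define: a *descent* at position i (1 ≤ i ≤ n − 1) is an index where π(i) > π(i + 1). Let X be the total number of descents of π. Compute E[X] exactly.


Write X = Σ X_I over i = 1, …, 99, with X_I the indicator of one descent.
There are 99 indicators.
For each fixed i, the pair (π(i), π(i+1)) is a uniformly random ordered pair of distinct values from {1, …, 100}; by symmetry P[π(i) > π(i+1)] = 1/2.
By linearity: E[X] = 99 · (1/2) = (100 − 1) · (1/2) = 99/2 ≈ 49.500.

E[X] = 99/2 = 49.500.


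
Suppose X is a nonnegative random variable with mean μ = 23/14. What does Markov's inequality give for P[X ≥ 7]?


μ = E[X] = 23/14, a = 7.
Markov: P[X ≥ 7] ≤ μ/a = (23/14)/7 = 23/98.
Numerically: ≈ 0.235.
(Since a = 7 > μ = 1.643, the bound 23/98 is < 1 and informative.)

P[X ≥ 7] ≤ 23/98 ≈ 0.235.


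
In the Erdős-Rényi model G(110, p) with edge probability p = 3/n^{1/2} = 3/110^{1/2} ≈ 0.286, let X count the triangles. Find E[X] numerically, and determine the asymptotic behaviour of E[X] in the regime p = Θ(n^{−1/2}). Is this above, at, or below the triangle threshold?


Number of potential triangles: C(110, 3) = 215820.
Each occurs with probability p³ ≈ (0.286)³ ≈ 2.340317e-02.
By linearity: E[X] = C(110, 3)·p³ ≈ 215820 · 2.340317e-02 ≈ 5050.8727.
Since α = 1/2 < 1, p = c/n^{1/2} ≫ 1/n is above the triangle threshold p ~ 1/n. Asymptotically E[X] ~ (c³/6)·n^{3(1−α)} = (3³/6)·n^{1.5} → ∞; triangles are abundant w.h.p.

E[X] ≈ 5050.8727; in regime p = Θ(1/n^{1/2}) E[X] diverges (above the triangle threshold p ~ 1/n).


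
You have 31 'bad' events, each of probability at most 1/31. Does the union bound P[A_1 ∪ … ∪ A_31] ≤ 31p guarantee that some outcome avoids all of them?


Union bound: P[∪_{i=1}^{31} A_i] ≤ Σ_i P[A_i] ≤ 31·p = 31·(1/31) = 1.
Numerically: 1 ≈ 1.000000.
Is 1 < 1? NO.
Since the bound 1 is ≥ 1, the union bound is uninformative here; it does NOT by itself certify existence.

31·p = 1 ≈ 1.000000; existence NOT certified by the union bound.


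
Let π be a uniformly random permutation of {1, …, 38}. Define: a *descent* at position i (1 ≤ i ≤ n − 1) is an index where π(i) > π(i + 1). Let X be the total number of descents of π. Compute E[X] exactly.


Write X = Σ X_I over i = 1, …, 37, with X_I the indicator of one descent.
There are 37 indicators.
For each fixed i, the pair (π(i), π(i+1)) is a uniformly random ordered pair of distinct values from {1, …, 38}; by symmetry P[π(i) > π(i+1)] = 1/2.
By linearity: E[X] = 37 · (1/2) = (38 − 1) · (1/2) = 37/2 ≈ 18.500.

E[X] = 37/2 = 18.500.


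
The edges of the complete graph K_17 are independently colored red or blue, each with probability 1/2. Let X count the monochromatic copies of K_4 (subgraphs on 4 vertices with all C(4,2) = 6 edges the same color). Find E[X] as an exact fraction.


Let X = Σ_S X_S over the C(17, 4) = 2380 subsets S of size 4, where X_S = 1 if the K_4 on S is monochromatic.
For a fixed S, the K_4 on S has C(4, 2) = 6 edges. P[all 6 edges red] = (1/2)^6, and likewise for blue, so P[monochromatic] = 2·(1/2)^6 = 2^{1 − 6} = 1/32.
By linearity of expectation: E[X] = C(17, 4) · 2^{1 − 6} = 2380 · 1/32 = 595/8.
Numerically: E[X] ≈ 74.3750.

E[X] = C(17,4)·2^(1−C(4,2)) = 595/8 ≈ 74.3750.


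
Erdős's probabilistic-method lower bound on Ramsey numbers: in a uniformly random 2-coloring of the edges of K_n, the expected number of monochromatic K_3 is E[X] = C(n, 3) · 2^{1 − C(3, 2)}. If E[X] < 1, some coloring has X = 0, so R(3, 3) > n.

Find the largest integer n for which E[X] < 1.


We need C(n, 3) · 2^{1 − 3} < 1, i.e. C(n, 3) < 2^{3 − 1} = 4.
Check values of n near the boundary:
  n = 3: C(3, 3) = 1; 1 < 4? YES
  n = 4: C(4, 3) = 4; 4 < 4? NO
The largest n with C(n, 3) < 4 is n = 3 (where E[X] = 1/4 ≈ 0.250). Hence R(3, 3) > 3, i.e. R(3, 3) ≥ 4.

Largest n = 3; hence R(3, 3) > 3.


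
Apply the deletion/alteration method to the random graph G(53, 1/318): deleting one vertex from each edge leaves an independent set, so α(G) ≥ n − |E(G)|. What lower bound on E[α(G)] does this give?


E[|E(G)|] = C(53, 2)·p = 1378 · (1/318) = 13/3.
E[α(G)] ≥ n − E[|E(G)|] = 53 − 13/3 = 146/3.
Numerically: ≈ 48.667.
(This is only a lower bound; the true E[α(G)] may be larger.)

E[α(G)] ≥ 146/3 ≈ 48.667.


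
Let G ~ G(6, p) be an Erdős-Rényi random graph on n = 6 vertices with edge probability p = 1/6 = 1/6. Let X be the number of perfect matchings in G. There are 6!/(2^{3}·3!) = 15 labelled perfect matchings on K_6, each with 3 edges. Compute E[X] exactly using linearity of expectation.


K_6 has 6!/(2^{3}·3!) = 15 labelled perfect matchings.
For each such perfect matching H, let X_H = 1 if all 3 edges of H are present in G. Then P[X_H = 1] = p^{3} = (1/6)^{3} = 1/216.
By linearity: E[X] = Σ_H E[X_H] = 15 · p^{3} = 15 · 1/216 = 5/72.
Numerically: E[X] ≈ 0.0694.

E[X] = 15 · (1/6)^{3} = 5/72 ≈ 0.0694.


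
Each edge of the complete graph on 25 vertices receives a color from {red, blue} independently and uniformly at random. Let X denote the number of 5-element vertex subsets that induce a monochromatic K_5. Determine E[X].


Let X = Σ_S X_S over the C(25, 5) = 53130 subsets S of size 5, where X_S = 1 if the K_5 on S is monochromatic.
For a fixed S, the K_5 on S has C(5, 2) = 10 edges. P[all 10 edges red] = (1/2)^10, and likewise for blue, so P[monochromatic] = 2·(1/2)^10 = 2^{1 − 10} = 1/512.
By linearity of expectation: E[X] = C(25, 5) · 2^{1 − 10} = 53130 · 1/512 = 26565/256.
Numerically: E[X] ≈ 103.7695.

E[X] = C(25,5)·2^(1−C(5,2)) = 26565/256 ≈ 103.7695.


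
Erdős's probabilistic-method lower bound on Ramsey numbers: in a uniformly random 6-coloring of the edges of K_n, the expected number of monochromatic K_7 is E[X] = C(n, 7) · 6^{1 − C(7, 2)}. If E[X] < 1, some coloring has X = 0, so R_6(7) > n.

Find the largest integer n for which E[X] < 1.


We need C(n, 7) · 6^{1 − 21} < 1, i.e. C(n, 7) < 6^{21 − 1} = 3656158440062976.
Check values of n near the boundary:
  n = 565: C(565, 7) = 3513212521235560; 3513212521235560 < 3656158440062976? YES
  n = 566: C(566, 7) = 3557206237959440; 3557206237959440 < 3656158440062976? YES
  n = 567: C(567, 7) = 3601671315933933; 3601671315933933 < 3656158440062976? YES
  n = 568: C(568, 7) = 3646611956239704; 3646611956239704 < 3656158440062976? YES
  n = 569: C(569, 7) = 3692032389858348; 3692032389858348 < 3656158440062976? NO
  n = 570: C(570, 7) = 3737936877831720; 3737936877831720 < 3656158440062976? NO
The largest n with C(n, 7) < 3656158440062976 is n = 568 (where E[X] = 16882462760369/16926659444736 ≈ 0.9974). Hence R_6(7) > 568, i.e. R_6(7) ≥ 569.

Largest n = 568; hence R_6(7) > 568.


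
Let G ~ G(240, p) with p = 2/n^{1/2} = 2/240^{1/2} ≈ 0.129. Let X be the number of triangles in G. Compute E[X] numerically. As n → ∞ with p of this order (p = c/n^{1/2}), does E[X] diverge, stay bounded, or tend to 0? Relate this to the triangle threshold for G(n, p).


Number of potential triangles: C(240, 3) = 2275280.
Each occurs with probability p³ ≈ (0.129)³ ≈ 2.15166e-03.
By linearity: E[X] = C(240, 3)·p³ ≈ 2275280 · 2.15166e-03 ≈ 4895.623.
Since α = 1/2 < 1, p = c/n^{1/2} ≫ 1/n is above the triangle threshold p ~ 1/n. Asymptotically E[X] ~ (c³/6)·n^{3(1−α)} = (2³/6)·n^{1.5} → ∞; triangles are abundant w.h.p.

E[X] ≈ 4895.623; in regime p = Θ(1/n^{1/2}) E[X] diverges (above the triangle threshold p ~ 1/n).


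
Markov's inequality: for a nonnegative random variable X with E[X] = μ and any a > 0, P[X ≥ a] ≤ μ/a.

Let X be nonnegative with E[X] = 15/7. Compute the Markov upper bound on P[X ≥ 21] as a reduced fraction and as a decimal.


μ = E[X] = 15/7, a = 21.
Markov: P[X ≥ 21] ≤ μ/a = (15/7)/21 = 5/49.
Numerically: ≈ 0.10204.
(Since a = 21 > μ = 2.14286, the bound 5/49 is < 1 and informative.)

P[X ≥ 21] ≤ 5/49 ≈ 0.10204.


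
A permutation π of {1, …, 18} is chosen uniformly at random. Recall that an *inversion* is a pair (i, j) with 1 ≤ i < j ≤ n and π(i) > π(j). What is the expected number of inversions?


Write X = Σ X_I over the C(18, 2) = 153 pairs i < j, with X_I the indicator of one inversion.
There are 153 indicators.
For each fixed pair i < j, the values π(i) and π(j) are two distinct elements of {1, …, 18} in uniformly random order; by symmetry P[π(i) > π(j)] = 1/2.
By linearity: E[X] = 153 · (1/2) = C(18, 2) · (1/2) = 153/2 = 153/2 ≈ 76.500000.

E[X] = 153/2 = 76.500000.


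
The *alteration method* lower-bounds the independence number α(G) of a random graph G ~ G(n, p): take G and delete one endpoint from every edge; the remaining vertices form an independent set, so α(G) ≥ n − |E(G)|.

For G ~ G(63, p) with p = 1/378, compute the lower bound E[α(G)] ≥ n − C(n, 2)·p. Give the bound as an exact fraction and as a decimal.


E[|E(G)|] = C(63, 2)·p = 1953 · (1/378) = 31/6.
E[α(G)] ≥ n − E[|E(G)|] = 63 − 31/6 = 347/6.
Numerically: ≈ 57.8333.
(This is only a lower bound; the true E[α(G)] may be larger.)

E[α(G)] ≥ 347/6 ≈ 57.8333.


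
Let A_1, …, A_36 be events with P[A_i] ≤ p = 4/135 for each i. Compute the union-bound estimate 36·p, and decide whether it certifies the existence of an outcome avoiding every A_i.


Union bound: P[∪_{i=1}^{36} A_i] ≤ Σ_i P[A_i] ≤ 36·p = 36·(4/135) = 16/15.
Numerically: 16/15 ≈ 1.0667.
Is 16/15 < 1? NO.
Since the bound 16/15 is ≥ 1, the union bound is uninformative here; it does NOT by itself certify existence.

36·p = 16/15 ≈ 1.0667; existence NOT certified by the union bound.


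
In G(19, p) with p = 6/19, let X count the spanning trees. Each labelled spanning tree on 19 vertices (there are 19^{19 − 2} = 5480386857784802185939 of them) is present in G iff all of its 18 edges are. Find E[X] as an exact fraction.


K_19 has 19^{19 − 2} = 5480386857784802185939 labelled spanning trees.
For each such spanning tree H, let X_H = 1 if all 18 edges of H are present in G. Then P[X_H = 1] = p^{18} = (6/19)^{18} = 101559956668416/104127350297911241532841.
Summing the indicators: E[X] = Σ_H E[X_H] = 5480386857784802185939 · p^{18} = 5480386857784802185939 · 101559956668416/104127350297911241532841 = 101559956668416/19.
Numerically: E[X] ≈ 5.3453e+12.

E[X] = 5480386857784802185939 · (6/19)^{18} = 101559956668416/19 ≈ 5.3453e+12.


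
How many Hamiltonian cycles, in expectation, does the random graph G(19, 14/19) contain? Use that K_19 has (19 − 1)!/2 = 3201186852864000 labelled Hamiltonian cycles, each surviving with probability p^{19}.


K_19 has (19 − 1)!/2 = 3201186852864000 labelled Hamiltonian cycles.
For each such Hamiltonian cycle H, let X_H = 1 if all 19 edges of H are present in G. Then P[X_H = 1] = p^{19} = (14/19)^{19} = 5976303958948914397184/1978419655660313589123979.
By linearity: E[X] = Σ_H E[X_H] = 3201186852864000 · p^{19} = 3201186852864000 · 5976303958948914397184/1978419655660313589123979 = 19131265662106339128470788663934976000/1978419655660313589123979.
Numerically: E[X] ≈ 9.66997e+12.

E[X] = 3201186852864000 · (14/19)^{19} = 19131265662106339128470788663934976000/1978419655660313589123979 ≈ 9.66997e+12.


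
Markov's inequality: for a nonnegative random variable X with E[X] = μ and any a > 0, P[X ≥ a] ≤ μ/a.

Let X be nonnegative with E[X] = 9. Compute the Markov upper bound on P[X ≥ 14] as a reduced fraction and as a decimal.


μ = E[X] = 9, a = 14.
Markov: P[X ≥ 14] ≤ μ/a = (9)/14 = 9/14.
Numerically: ≈ 0.64286.
(Since a = 14 > μ = 9.00000, the bound 9/14 is < 1 and informative.)

P[X ≥ 14] ≤ 9/14 ≈ 0.64286.


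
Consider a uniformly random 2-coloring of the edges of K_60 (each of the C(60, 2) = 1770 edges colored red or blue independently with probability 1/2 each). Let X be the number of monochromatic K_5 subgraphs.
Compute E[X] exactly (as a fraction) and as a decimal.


Let X = Σ_S X_S over the C(60, 5) = 5461512 subsets S of size 5, where X_S = 1 if the K_5 on S is monochromatic.
For a fixed S, the K_5 on S has C(5, 2) = 10 edges. P[all 10 edges red] = (1/2)^10, and likewise for blue, so P[monochromatic] = 2·(1/2)^10 = 2^{1 − 10} = 1/512.
Summing: E[X] = C(60, 5) · 2^{1 − 10} = 5461512 · 1/512 = 682689/64.
Numerically: E[X] ≈ 10667.016.

E[X] = C(60,5)·2^(1−C(5,2)) = 682689/64 ≈ 10667.016.


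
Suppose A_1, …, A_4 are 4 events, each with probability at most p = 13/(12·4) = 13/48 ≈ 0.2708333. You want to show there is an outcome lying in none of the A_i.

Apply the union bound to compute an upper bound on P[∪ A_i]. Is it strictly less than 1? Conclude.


Union bound: P[∪_{i=1}^{4} A_i] ≤ Σ_i P[A_i] ≤ 4·p = 4·(13/48) = 13/12.
Numerically: 13/12 ≈ 1.0833333.
Is 13/12 < 1? NO.
Since the bound 13/12 is ≥ 1, the union bound is uninformative here; it does NOT by itself certify existence.

4·p = 13/12 ≈ 1.0833333; existence NOT certified by the union bound.


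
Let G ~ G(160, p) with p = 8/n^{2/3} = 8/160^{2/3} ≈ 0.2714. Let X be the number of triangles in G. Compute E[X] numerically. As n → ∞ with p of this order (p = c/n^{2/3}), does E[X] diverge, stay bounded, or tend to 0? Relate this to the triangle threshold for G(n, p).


Number of potential triangles: C(160, 3) = 669920.
Each occurs with probability p³ ≈ (0.2714)³ ≈ 2.000000e-02.
By linearity: E[X] = C(160, 3)·p³ ≈ 669920 · 2.000000e-02 ≈ 13398.4000.
Since α = 2/3 < 1, p = c/n^{2/3} ≫ 1/n is above the triangle threshold p ~ 1/n. Asymptotically E[X] ~ (c³/6)·n^{3(1−α)} = (8³/6)·n^{1} → ∞; triangles are abundant w.h.p.

E[X] ≈ 13398.4000; in regime p = Θ(1/n^{2/3}) E[X] diverges (above the triangle threshold p ~ 1/n).


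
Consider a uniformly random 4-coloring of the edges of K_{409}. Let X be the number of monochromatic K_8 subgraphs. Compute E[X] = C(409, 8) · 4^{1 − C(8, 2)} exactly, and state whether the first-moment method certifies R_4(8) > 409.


E[X] = C(409, 8) · 4^{1 − 28} = 18128041135797879 · 4^{−27} = 18128041135797879/18014398509481984.
As a reduced fraction: E[X] = 18128041135797879/18014398509481984 ≈ 1.00631.
Is E[X] < 1? NO.
Since E[X] ≥ 1, the first-moment bound is inconclusive at n = 409; it does NOT by itself certify R_4(8) > 409.

E[X] = 18128041135797879/18014398509481984 ≈ 1.00631; E[X] ≥ 1; first-moment method inconclusive here.


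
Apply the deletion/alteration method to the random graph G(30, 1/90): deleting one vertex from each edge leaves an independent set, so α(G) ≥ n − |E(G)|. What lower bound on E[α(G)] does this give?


E[|E(G)|] = C(30, 2)·p = 435 · (1/90) = 29/6.
E[α(G)] ≥ n − E[|E(G)|] = 30 − 29/6 = 151/6.
Numerically: ≈ 25.166667.
(This is only a lower bound; the true E[α(G)] may be larger.)

E[α(G)] ≥ 151/6 ≈ 25.166667.


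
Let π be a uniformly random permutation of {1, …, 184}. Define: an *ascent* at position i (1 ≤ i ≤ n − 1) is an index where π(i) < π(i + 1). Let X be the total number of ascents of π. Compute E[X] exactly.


Write X = Σ X_I over i = 1, …, 183, with X_I the indicator of one ascent.
There are 183 indicators.
For each fixed i, the pair (π(i), π(i+1)) is a uniformly random ordered pair of distinct values from {1, …, 184}; by symmetry P[π(i) < π(i+1)] = 1/2.
By linearity: E[X] = 183 · (1/2) = (184 − 1) · (1/2) = 183/2 ≈ 91.500000.

E[X] = 183/2 = 91.500000.


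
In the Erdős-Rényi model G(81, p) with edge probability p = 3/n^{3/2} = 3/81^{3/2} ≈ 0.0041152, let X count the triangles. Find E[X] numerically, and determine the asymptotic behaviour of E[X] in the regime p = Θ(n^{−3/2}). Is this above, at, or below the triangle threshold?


Number of potential triangles: C(81, 3) = 85320.
Each occurs with probability p³ ≈ (0.0041152)³ ≈ 6.9691719e-08.
By linearity: E[X] = C(81, 3)·p³ ≈ 85320 · 6.9691719e-08 ≈ 0.00595.
Since α = 3/2 > 1, p = c/n^{3/2} = o(1/n) is below the triangle threshold p ~ 1/n. Asymptotically E[X] ~ (c³/6)·n^{3(1−α)} = (3³/6)·n^{-1.5} → 0, so by Markov's inequality G has no triangles w.h.p.

E[X] ≈ 0.00595; in regime p = Θ(1/n^{3/2}) E[X] tends to 0 (below the triangle threshold p ~ 1/n).


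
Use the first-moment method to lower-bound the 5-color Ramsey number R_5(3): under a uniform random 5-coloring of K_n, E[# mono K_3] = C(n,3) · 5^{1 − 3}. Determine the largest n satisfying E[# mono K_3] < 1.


We need C(n, 3) · 5^{1 − 3} < 1, i.e. C(n, 3) < 5^{3 − 1} = 25.
Check values of n near the boundary:
  n = 4: C(4, 3) = 4; 4 < 25? YES
  n = 5: C(5, 3) = 10; 10 < 25? YES
  n = 6: C(6, 3) = 20; 20 < 25? YES
  n = 7: C(7, 3) = 35; 35 < 25? NO
  n = 8: C(8, 3) = 56; 56 < 25? NO
  n = 9: C(9, 3) = 84; 84 < 25? NO
The largest n with C(n, 3) < 25 is n = 6 (where E[X] = 4/5 ≈ 0.8000). Hence R_5(3) > 6, i.e. R_5(3) ≥ 7.

Largest n = 6; hence R_5(3) > 6.


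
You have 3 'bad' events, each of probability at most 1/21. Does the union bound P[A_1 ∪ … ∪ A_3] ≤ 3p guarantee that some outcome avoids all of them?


Union bound: P[∪_{i=1}^{3} A_i] ≤ Σ_i P[A_i] ≤ 3·p = 3·(1/21) = 1/7.
Numerically: 1/7 ≈ 0.142857.
Is 1/7 < 1? YES.
Since P[∪ A_i] ≤ 1/7 < 1, the complement has P[∩ A_i^c] ≥ 1 − 1/7 = 6/7 > 0, so some outcome avoids every A_i.

3·p = 1/7 ≈ 0.142857; existence CERTIFIED by the union bound.


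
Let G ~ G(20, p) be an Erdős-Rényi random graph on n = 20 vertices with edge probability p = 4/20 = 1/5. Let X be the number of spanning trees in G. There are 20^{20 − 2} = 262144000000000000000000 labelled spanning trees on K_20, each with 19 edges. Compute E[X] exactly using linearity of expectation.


K_20 has 20^{20 − 2} = 262144000000000000000000 labelled spanning trees.
For each such spanning tree H, let X_H = 1 if all 19 edges of H are present in G. Then P[X_H = 1] = p^{19} = (1/5)^{19} = 1/19073486328125.
By linearity of expectation: E[X] = Σ_H E[X_H] = 262144000000000000000000 · p^{19} = 262144000000000000000000 · 1/19073486328125 = 68719476736/5.
Numerically: E[X] ≈ 1.374e+10.

E[X] = 262144000000000000000000 · (1/5)^{19} = 68719476736/5 ≈ 1.374e+10.


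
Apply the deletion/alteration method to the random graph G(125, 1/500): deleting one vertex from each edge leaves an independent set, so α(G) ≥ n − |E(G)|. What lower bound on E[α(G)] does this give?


E[|E(G)|] = C(125, 2)·p = 7750 · (1/500) = 31/2.
E[α(G)] ≥ n − E[|E(G)|] = 125 − 31/2 = 219/2.
Numerically: ≈ 109.500.
(This is only a lower bound; the true E[α(G)] may be larger.)

E[α(G)] ≥ 219/2 ≈ 109.500.


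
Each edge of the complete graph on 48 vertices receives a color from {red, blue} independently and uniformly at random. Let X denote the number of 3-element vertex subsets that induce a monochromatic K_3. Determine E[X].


Let X = Σ_S X_S over the C(48, 3) = 17296 subsets S of size 3, where X_S = 1 if the K_3 on S is monochromatic.
For a fixed S, the K_3 on S has C(3, 2) = 3 edges. P[all 3 edges red] = (1/2)^3, and likewise for blue, so P[monochromatic] = 2·(1/2)^3 = 2^{1 − 3} = 1/4.
By linearity of expectation: E[X] = C(48, 3) · 2^{1 − 3} = 17296 · 1/4 = 4324.
Numerically: E[X] ≈ 4324.000000.

E[X] = C(48,3)·2^(1−C(3,2)) = 4324 ≈ 4324.000000.


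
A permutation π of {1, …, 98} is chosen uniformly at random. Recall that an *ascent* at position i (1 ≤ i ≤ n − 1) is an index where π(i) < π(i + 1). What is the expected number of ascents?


Write X = Σ X_I over i = 1, …, 97, with X_I the indicator of one ascent.
There are 97 indicators.
For each fixed i, the pair (π(i), π(i+1)) is a uniformly random ordered pair of distinct values from {1, …, 98}; by symmetry P[π(i) < π(i+1)] = 1/2.
By linearity: E[X] = 97 · (1/2) = (98 − 1) · (1/2) = 97/2 ≈ 48.500000.

E[X] = 97/2 = 48.500000.


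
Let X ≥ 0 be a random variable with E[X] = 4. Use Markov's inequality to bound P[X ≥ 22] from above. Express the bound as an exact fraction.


μ = E[X] = 4, a = 22.
Markov: P[X ≥ 22] ≤ μ/a = (4)/22 = 2/11.
Numerically: ≈ 0.181818.
(Since a = 22 > μ = 4.000000, the bound 2/11 is < 1 and informative.)

P[X ≥ 22] ≤ 2/11 ≈ 0.181818.


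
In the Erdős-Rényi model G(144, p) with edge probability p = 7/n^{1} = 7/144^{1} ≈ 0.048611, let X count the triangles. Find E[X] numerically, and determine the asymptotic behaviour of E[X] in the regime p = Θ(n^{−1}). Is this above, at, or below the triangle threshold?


Number of potential triangles: C(144, 3) = 487344.
Each occurs with probability p³ ≈ (0.048611)³ ≈ 1.1487001e-04.
By linearity: E[X] = C(144, 3)·p³ ≈ 487344 · 1.1487001e-04 ≈ 55.98121.
Here α = 1, so p = 7/n is exactly at the triangle threshold p ~ 1/n. Asymptotically E[X] → c³/6 = 7³/6 = 343/6 ≈ 57.16667, a bounded constant. In this regime the triangle count is asymptotically Poisson(c³/6).

E[X] ≈ 55.98121; in regime p = Θ(1/n^{1}) E[X] stays bounded (at the triangle threshold p ~ 1/n).


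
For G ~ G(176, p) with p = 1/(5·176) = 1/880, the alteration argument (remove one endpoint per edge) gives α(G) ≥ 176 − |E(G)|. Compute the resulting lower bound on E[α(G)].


E[|E(G)|] = C(176, 2)·p = 15400 · (1/880) = 35/2.
E[α(G)] ≥ n − E[|E(G)|] = 176 − 35/2 = 317/2.
Numerically: ≈ 158.50000.
(This is only a lower bound; the true E[α(G)] may be larger.)

E[α(G)] ≥ 317/2 ≈ 158.50000.


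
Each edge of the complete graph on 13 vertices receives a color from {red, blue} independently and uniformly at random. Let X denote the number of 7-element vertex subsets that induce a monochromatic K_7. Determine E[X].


Let X = Σ_S X_S over the C(13, 7) = 1716 subsets S of size 7, where X_S = 1 if the K_7 on S is monochromatic.
For a fixed S, the K_7 on S has C(7, 2) = 21 edges. P[all 21 edges red] = (1/2)^21, and likewise for blue, so P[monochromatic] = 2·(1/2)^21 = 2^{1 − 21} = 1/1048576.
By linearity of expectation: E[X] = C(13, 7) · 2^{1 − 21} = 1716 · 1/1048576 = 429/262144.
Numerically: E[X] ≈ 0.001637.

E[X] = C(13,7)·2^(1−C(7,2)) = 429/262144 ≈ 0.001637.


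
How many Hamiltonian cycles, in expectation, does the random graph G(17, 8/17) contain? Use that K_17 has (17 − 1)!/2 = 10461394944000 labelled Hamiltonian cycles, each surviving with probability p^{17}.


K_17 has (17 − 1)!/2 = 10461394944000 labelled Hamiltonian cycles.
For each such Hamiltonian cycle H, let X_H = 1 if all 17 edges of H are present in G. Then P[X_H = 1] = p^{17} = (8/17)^{17} = 2251799813685248/827240261886336764177.
By linearity: E[X] = Σ_H E[X_H] = 10461394944000 · p^{17} = 10461394944000 · 2251799813685248/827240261886336764177 = 23556967185786995434586112000/827240261886336764177.
Numerically: E[X] ≈ 2.848e+07.

E[X] = 10461394944000 · (8/17)^{17} = 23556967185786995434586112000/827240261886336764177 ≈ 2.848e+07.


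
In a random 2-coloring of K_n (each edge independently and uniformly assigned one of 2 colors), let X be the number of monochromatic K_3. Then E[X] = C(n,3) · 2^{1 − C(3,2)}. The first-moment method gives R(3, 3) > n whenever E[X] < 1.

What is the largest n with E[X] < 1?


We need C(n, 3) · 2^{1 − 3} < 1, i.e. C(n, 3) < 2^{3 − 1} = 4.
Check values of n near the boundary:
  n = 3: C(3, 3) = 1; 1 < 4? YES
  n = 4: C(4, 3) = 4; 4 < 4? NO
The largest n with C(n, 3) < 4 is n = 3 (where E[X] = 1/4 ≈ 0.250000). Hence R(3, 3) > 3, i.e. R(3, 3) ≥ 4.

Largest n = 3; hence R(3, 3) > 3.


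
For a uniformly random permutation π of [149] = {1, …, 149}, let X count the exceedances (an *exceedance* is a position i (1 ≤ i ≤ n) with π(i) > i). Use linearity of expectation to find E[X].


Write X = Σ_{i=1}^{149} X_i, where X_i = 1_{π(i) > i}.
For each fixed i, π(i) is uniform over {1, …, 149} (marginal of a uniform permutation), so P[π(i) > i] = (n − i)/n. Summing: Σ_{i=1}^{149} (n − i)/n = (0 + 1 + … + 148)/149 = 149(149 − 1)/(2·149) = (149 − 1)/2.
Hence E[X] = Σ_{i=1}^{149} (149 − i)/149 = 74 ≈ 74.00000.

E[X] = 74 = 74.00000.


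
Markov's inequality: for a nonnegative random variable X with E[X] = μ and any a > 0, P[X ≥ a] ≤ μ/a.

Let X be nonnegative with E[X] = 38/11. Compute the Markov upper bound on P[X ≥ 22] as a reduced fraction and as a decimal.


μ = E[X] = 38/11, a = 22.
Markov: P[X ≥ 22] ≤ μ/a = (38/11)/22 = 19/121.
Numerically: ≈ 0.15702.
(Since a = 22 > μ = 3.45455, the bound 19/121 is < 1 and informative.)

P[X ≥ 22] ≤ 19/121 ≈ 0.15702.


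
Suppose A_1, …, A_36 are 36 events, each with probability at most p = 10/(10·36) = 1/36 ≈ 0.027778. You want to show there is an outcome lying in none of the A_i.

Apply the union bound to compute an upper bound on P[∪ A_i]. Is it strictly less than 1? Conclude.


Union bound: P[∪_{i=1}^{36} A_i] ≤ Σ_i P[A_i] ≤ 36·p = 36·(1/36) = 1.
Numerically: 1 ≈ 1.000000.
Is 1 < 1? NO.
Since the bound 1 is ≥ 1, the union bound is uninformative here; it does NOT by itself certify existence.

36·p = 1 ≈ 1.000000; existence NOT certified by the union bound.


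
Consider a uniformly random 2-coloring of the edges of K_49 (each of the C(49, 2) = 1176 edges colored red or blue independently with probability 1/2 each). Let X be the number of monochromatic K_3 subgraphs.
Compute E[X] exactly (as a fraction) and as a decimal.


Let X = Σ_S X_S over the C(49, 3) = 18424 subsets S of size 3, where X_S = 1 if the K_3 on S is monochromatic.
For a fixed S, the K_3 on S has C(3, 2) = 3 edges. P[all 3 edges red] = (1/2)^3, and likewise for blue, so P[monochromatic] = 2·(1/2)^3 = 2^{1 − 3} = 1/4.
By linearity of expectation: E[X] = C(49, 3) · 2^{1 − 3} = 18424 · 1/4 = 4606.
Numerically: E[X] ≈ 4606.00000.

E[X] = C(49,3)·2^(1−C(3,2)) = 4606 ≈ 4606.00000.


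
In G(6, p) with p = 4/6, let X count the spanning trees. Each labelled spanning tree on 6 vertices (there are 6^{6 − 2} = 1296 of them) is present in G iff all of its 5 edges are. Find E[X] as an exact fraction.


K_6 has 6^{6 − 2} = 1296 labelled spanning trees.
For each such spanning tree H, let X_H = 1 if all 5 edges of H are present in G. Then P[X_H = 1] = p^{5} = (2/3)^{5} = 32/243.
By linearity of expectation: E[X] = Σ_H E[X_H] = 1296 · p^{5} = 1296 · 32/243 = 512/3.
Numerically: E[X] ≈ 171.

E[X] = 1296 · (2/3)^{5} = 512/3 ≈ 171.


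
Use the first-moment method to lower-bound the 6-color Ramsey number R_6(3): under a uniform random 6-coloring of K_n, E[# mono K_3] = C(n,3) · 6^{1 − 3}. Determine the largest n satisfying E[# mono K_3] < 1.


We need C(n, 3) · 6^{1 − 3} < 1, i.e. C(n, 3) < 6^{3 − 1} = 36.
Check values of n near the boundary:
  n = 3: C(3, 3) = 1; 1 < 36? YES
  n = 4: C(4, 3) = 4; 4 < 36? YES
  n = 5: C(5, 3) = 10; 10 < 36? YES
  n = 6: C(6, 3) = 20; 20 < 36? YES
  n = 7: C(7, 3) = 35; 35 < 36? YES
  n = 8: C(8, 3) = 56; 56 < 36? NO
  n = 9: C(9, 3) = 84; 84 < 36? NO
The largest n with C(n, 3) < 36 is n = 7 (where E[X] = 35/36 ≈ 0.9722). Hence R_6(3) > 7, i.e. R_6(3) ≥ 8.

Largest n = 7; hence R_6(3) > 7.


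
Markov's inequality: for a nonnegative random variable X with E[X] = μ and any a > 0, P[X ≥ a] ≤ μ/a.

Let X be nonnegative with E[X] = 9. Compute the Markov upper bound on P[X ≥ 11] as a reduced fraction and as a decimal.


μ = E[X] = 9, a = 11.
Markov: P[X ≥ 11] ≤ μ/a = (9)/11 = 9/11.
Numerically: ≈ 0.8182.
(Since a = 11 > μ = 9.0000, the bound 9/11 is < 1 and informative.)

P[X ≥ 11] ≤ 9/11 ≈ 0.8182.


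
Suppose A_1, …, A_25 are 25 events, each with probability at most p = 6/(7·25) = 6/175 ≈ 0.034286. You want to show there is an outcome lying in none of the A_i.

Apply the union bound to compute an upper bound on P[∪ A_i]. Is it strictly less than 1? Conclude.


Union bound: P[∪_{i=1}^{25} A_i] ≤ Σ_i P[A_i] ≤ 25·p = 25·(6/175) = 6/7.
Numerically: 6/7 ≈ 0.857143.
Is 6/7 < 1? YES.
Since P[∪ A_i] ≤ 6/7 < 1, the complement has P[∩ A_i^c] ≥ 1 − 6/7 = 1/7 > 0, so some outcome avoids every A_i.

25·p = 6/7 ≈ 0.857143; existence CERTIFIED by the union bound.


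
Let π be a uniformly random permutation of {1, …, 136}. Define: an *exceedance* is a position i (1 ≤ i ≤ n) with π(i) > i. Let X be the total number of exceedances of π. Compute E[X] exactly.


Write X = Σ_{i=1}^{136} X_i, where X_i = 1_{π(i) > i}.
For each fixed i, π(i) is uniform over {1, …, 136} (marginal of a uniform permutation), so P[π(i) > i] = (n − i)/n. Summing: Σ_{i=1}^{136} (n − i)/n = (0 + 1 + … + 135)/136 = 136(136 − 1)/(2·136) = (136 − 1)/2.
Hence E[X] = Σ_{i=1}^{136} (136 − i)/136 = 135/2 ≈ 67.5000.

E[X] = 135/2 = 67.5000.


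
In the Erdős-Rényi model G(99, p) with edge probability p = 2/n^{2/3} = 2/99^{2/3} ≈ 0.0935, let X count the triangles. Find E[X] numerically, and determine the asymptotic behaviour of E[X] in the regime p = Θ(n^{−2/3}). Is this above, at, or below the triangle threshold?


Number of potential triangles: C(99, 3) = 156849.
Each occurs with probability p³ ≈ (0.0935)³ ≈ 8.16243e-04.
By linearity: E[X] = C(99, 3)·p³ ≈ 156849 · 8.16243e-04 ≈ 128.027.
Since α = 2/3 < 1, p = c/n^{2/3} ≫ 1/n is above the triangle threshold p ~ 1/n. Asymptotically E[X] ~ (c³/6)·n^{3(1−α)} = (2³/6)·n^{1} → ∞; triangles are abundant w.h.p.

E[X] ≈ 128.027; in regime p = Θ(1/n^{2/3}) E[X] diverges (above the triangle threshold p ~ 1/n).


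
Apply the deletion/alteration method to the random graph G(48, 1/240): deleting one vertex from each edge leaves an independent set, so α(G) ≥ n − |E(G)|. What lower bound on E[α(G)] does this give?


E[|E(G)|] = C(48, 2)·p = 1128 · (1/240) = 47/10.
E[α(G)] ≥ n − E[|E(G)|] = 48 − 47/10 = 433/10.
Numerically: ≈ 43.3000.
(This is only a lower bound; the true E[α(G)] may be larger.)

E[α(G)] ≥ 433/10 ≈ 43.3000.


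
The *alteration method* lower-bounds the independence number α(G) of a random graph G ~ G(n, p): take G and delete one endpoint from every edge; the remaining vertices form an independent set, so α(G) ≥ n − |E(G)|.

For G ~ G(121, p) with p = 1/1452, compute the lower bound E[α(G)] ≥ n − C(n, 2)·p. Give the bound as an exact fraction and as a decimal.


E[|E(G)|] = C(121, 2)·p = 7260 · (1/1452) = 5.
E[α(G)] ≥ n − E[|E(G)|] = 121 − 5 = 116.
Numerically: ≈ 116.00000.
(This is only a lower bound; the true E[α(G)] may be larger.)

E[α(G)] ≥ 116 ≈ 116.00000.


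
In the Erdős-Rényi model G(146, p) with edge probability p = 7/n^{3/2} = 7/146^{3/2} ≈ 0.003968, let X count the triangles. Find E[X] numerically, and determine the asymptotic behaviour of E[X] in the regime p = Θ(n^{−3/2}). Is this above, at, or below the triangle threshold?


Number of potential triangles: C(146, 3) = 508080.
Each occurs with probability p³ ≈ (0.003968)³ ≈ 6.2475001e-08.
By linearity: E[X] = C(146, 3)·p³ ≈ 508080 · 6.2475001e-08 ≈ 0.03174.
Since α = 3/2 > 1, p = c/n^{3/2} = o(1/n) is below the triangle threshold p ~ 1/n. Asymptotically E[X] ~ (c³/6)·n^{3(1−α)} = (7³/6)·n^{-1.5} → 0, so by Markov's inequality G has no triangles w.h.p.

E[X] ≈ 0.03174; in regime p = Θ(1/n^{3/2}) E[X] tends to 0 (below the triangle threshold p ~ 1/n).


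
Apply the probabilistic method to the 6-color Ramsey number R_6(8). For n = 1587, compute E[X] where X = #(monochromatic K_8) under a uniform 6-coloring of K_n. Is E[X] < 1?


E[X] = C(1587, 8) · 6^{1 − 28} = 980438554550826798570 · 6^{−27} = 980438554550826798570/1023490369077469249536.
As a reduced fraction: E[X] = 54468808586157044365/56860576059859402752 ≈ 0.957936.
Is E[X] < 1? YES.
Since E[X] < 1, there exists a 6-coloring of K_{1587} with no monochromatic K_8; hence R_6(8) > 1587.

E[X] = 54468808586157044365/56860576059859402752 ≈ 0.957936; E[X] < 1, so R_6(8) > 1587.


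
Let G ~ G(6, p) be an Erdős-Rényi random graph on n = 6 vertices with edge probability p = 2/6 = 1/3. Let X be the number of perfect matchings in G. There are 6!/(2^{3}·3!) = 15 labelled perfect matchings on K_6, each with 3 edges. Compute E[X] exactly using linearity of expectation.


K_6 has 6!/(2^{3}·3!) = 15 labelled perfect matchings.
For each such perfect matching H, let X_H = 1 if all 3 edges of H are present in G. Then P[X_H = 1] = p^{3} = (1/3)^{3} = 1/27.
Summing the indicators: E[X] = Σ_H E[X_H] = 15 · p^{3} = 15 · 1/27 = 5/9.
Numerically: E[X] ≈ 0.55556.

E[X] = 15 · (1/3)^{3} = 5/9 ≈ 0.55556.
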